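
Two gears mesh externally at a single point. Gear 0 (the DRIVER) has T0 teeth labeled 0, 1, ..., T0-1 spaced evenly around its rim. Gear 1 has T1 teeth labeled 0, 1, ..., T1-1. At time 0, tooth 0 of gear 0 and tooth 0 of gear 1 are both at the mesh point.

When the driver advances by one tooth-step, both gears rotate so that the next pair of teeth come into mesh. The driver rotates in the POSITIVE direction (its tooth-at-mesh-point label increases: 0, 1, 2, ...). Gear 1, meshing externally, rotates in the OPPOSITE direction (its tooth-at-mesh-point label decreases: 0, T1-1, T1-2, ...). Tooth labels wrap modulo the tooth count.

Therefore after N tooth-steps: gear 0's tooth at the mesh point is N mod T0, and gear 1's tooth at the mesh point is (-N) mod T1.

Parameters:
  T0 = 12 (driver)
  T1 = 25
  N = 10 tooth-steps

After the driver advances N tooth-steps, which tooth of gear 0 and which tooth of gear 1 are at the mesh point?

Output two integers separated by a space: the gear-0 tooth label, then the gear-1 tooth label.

Gear 0 (driver, T0=12): tooth at mesh = N mod T0
  10 = 0 * 12 + 10, so 10 mod 12 = 10
  gear 0 tooth = 10
Gear 1 (driven, T1=25): tooth at mesh = (-N) mod T1
  10 = 0 * 25 + 10, so 10 mod 25 = 10
  (-10) mod 25 = (-10) mod 25 = 25 - 10 = 15
Mesh after 10 steps: gear-0 tooth 10 meets gear-1 tooth 15

Answer: 10 15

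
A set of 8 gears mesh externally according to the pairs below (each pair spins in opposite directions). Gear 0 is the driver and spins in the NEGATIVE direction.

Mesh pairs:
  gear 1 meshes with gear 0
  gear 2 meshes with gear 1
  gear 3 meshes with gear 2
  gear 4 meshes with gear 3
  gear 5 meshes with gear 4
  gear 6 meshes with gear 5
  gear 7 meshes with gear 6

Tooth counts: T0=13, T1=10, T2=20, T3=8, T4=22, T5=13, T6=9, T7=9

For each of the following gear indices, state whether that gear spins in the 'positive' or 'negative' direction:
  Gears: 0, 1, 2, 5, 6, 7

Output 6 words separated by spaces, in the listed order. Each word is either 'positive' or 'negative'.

Answer: negative positive negative positive negative positive

Derivation:
Gear 0 (driver): negative (depth 0)
  gear 1: meshes with gear 0 -> depth 1 -> positive (opposite of gear 0)
  gear 2: meshes with gear 1 -> depth 2 -> negative (opposite of gear 1)
  gear 3: meshes with gear 2 -> depth 3 -> positive (opposite of gear 2)
  gear 4: meshes with gear 3 -> depth 4 -> negative (opposite of gear 3)
  gear 5: meshes with gear 4 -> depth 5 -> positive (opposite of gear 4)
  gear 6: meshes with gear 5 -> depth 6 -> negative (opposite of gear 5)
  gear 7: meshes with gear 6 -> depth 7 -> positive (opposite of gear 6)
Queried indices 0, 1, 2, 5, 6, 7 -> negative, positive, negative, positive, negative, positive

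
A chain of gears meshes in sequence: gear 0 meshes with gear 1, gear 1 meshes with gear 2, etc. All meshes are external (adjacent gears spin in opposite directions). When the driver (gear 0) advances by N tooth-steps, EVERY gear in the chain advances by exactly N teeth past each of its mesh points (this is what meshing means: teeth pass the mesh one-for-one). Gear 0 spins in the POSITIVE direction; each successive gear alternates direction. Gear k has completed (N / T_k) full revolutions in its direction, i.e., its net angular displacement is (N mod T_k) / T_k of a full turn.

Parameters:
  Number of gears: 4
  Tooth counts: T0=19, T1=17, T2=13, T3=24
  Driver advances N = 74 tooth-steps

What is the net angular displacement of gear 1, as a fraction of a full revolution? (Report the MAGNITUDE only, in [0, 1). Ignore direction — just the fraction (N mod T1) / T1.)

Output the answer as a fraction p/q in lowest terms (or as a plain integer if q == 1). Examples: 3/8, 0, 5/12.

Chain of 4 gears, tooth counts: [19, 17, 13, 24]
  gear 0: T0=19, direction=positive, advance = 74 mod 19 = 17 teeth = 17/19 turn
  gear 1: T1=17, direction=negative, advance = 74 mod 17 = 6 teeth = 6/17 turn
  gear 2: T2=13, direction=positive, advance = 74 mod 13 = 9 teeth = 9/13 turn
  gear 3: T3=24, direction=negative, advance = 74 mod 24 = 2 teeth = 2/24 turn
Gear 1: 74 mod 17 = 6
Fraction = 6 / 17 = 6/17 (gcd(6,17)=1) = 6/17

Answer: 6/17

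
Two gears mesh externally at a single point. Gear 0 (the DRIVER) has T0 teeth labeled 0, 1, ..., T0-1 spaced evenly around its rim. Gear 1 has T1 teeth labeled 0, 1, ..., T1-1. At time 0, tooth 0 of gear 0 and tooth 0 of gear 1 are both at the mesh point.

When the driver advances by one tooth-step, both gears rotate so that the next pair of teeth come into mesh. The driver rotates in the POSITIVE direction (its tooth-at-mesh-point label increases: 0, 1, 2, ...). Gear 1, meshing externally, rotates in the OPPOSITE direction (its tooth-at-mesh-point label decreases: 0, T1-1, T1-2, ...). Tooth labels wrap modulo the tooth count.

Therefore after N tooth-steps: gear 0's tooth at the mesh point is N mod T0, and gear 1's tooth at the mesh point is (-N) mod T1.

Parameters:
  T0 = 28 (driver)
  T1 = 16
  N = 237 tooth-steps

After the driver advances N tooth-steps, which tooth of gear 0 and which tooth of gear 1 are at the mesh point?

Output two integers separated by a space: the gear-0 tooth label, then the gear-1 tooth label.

Gear 0 (driver, T0=28): tooth at mesh = N mod T0
  237 = 8 * 28 + 13, so 237 mod 28 = 13
  gear 0 tooth = 13
Gear 1 (driven, T1=16): tooth at mesh = (-N) mod T1
  237 = 14 * 16 + 13, so 237 mod 16 = 13
  (-237) mod 16 = (-13) mod 16 = 16 - 13 = 3
Mesh after 237 steps: gear-0 tooth 13 meets gear-1 tooth 3

Answer: 13 3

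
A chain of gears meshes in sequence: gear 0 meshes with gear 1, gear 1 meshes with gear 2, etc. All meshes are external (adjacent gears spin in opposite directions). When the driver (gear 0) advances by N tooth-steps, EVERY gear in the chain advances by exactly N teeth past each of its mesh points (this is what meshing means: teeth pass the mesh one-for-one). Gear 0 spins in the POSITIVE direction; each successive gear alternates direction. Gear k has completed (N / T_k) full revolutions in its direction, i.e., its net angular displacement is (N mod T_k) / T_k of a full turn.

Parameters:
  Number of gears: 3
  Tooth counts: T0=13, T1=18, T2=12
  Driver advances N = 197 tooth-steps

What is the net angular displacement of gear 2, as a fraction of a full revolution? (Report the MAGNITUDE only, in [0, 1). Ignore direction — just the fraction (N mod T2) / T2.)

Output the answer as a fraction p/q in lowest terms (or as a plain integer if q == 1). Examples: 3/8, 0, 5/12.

Answer: 5/12

Derivation:
Chain of 3 gears, tooth counts: [13, 18, 12]
  gear 0: T0=13, direction=positive, advance = 197 mod 13 = 2 teeth = 2/13 turn
  gear 1: T1=18, direction=negative, advance = 197 mod 18 = 17 teeth = 17/18 turn
  gear 2: T2=12, direction=positive, advance = 197 mod 12 = 5 teeth = 5/12 turn
Gear 2: 197 mod 12 = 5
Fraction = 5 / 12 = 5/12 (gcd(5,12)=1) = 5/12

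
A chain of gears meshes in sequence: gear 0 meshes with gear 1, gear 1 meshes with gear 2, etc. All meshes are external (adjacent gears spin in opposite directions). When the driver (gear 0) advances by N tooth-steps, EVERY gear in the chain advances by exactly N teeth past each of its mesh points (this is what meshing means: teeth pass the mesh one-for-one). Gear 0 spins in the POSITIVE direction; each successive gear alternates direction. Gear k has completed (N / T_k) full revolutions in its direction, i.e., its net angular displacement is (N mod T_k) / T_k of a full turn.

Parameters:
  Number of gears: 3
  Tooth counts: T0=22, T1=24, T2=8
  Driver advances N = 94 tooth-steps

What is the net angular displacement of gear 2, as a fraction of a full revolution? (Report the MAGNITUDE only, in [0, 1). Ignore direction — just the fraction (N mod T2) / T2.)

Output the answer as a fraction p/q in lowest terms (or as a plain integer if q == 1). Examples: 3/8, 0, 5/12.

Answer: 3/4

Derivation:
Chain of 3 gears, tooth counts: [22, 24, 8]
  gear 0: T0=22, direction=positive, advance = 94 mod 22 = 6 teeth = 6/22 turn
  gear 1: T1=24, direction=negative, advance = 94 mod 24 = 22 teeth = 22/24 turn
  gear 2: T2=8, direction=positive, advance = 94 mod 8 = 6 teeth = 6/8 turn
Gear 2: 94 mod 8 = 6
Fraction = 6 / 8 = 3/4 (gcd(6,8)=2) = 3/4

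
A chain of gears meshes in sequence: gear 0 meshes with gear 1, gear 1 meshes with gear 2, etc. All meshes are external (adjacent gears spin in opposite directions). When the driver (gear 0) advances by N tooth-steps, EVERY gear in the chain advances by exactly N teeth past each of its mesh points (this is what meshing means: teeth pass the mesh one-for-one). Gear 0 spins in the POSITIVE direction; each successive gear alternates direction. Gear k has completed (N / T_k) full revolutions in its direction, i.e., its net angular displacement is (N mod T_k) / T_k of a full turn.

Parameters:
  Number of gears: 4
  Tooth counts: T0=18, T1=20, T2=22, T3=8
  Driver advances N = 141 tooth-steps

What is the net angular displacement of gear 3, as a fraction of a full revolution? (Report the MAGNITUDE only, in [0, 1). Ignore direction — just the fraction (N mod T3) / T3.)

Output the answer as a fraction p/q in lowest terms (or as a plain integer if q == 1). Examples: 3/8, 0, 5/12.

Answer: 5/8

Derivation:
Chain of 4 gears, tooth counts: [18, 20, 22, 8]
  gear 0: T0=18, direction=positive, advance = 141 mod 18 = 15 teeth = 15/18 turn
  gear 1: T1=20, direction=negative, advance = 141 mod 20 = 1 teeth = 1/20 turn
  gear 2: T2=22, direction=positive, advance = 141 mod 22 = 9 teeth = 9/22 turn
  gear 3: T3=8, direction=negative, advance = 141 mod 8 = 5 teeth = 5/8 turn
Gear 3: 141 mod 8 = 5
Fraction = 5 / 8 = 5/8 (gcd(5,8)=1) = 5/8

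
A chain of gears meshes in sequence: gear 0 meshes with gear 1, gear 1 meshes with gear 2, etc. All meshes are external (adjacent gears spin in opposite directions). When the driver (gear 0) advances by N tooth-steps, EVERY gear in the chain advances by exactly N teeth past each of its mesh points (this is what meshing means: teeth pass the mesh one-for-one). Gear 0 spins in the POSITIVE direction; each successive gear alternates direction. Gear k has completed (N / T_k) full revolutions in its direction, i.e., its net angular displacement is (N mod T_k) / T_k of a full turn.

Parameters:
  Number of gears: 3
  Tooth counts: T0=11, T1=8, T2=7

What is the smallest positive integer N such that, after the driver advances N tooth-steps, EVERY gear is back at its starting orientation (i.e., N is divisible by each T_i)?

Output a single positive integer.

Gear k returns to start when N is a multiple of T_k.
All gears at start simultaneously when N is a common multiple of [11, 8, 7]; the smallest such N is lcm(11, 8, 7).
Start: lcm = T0 = 11
Fold in T1=8: gcd(11, 8) = 1; lcm(11, 8) = 11 * 8 / 1 = 88 / 1 = 88
Fold in T2=7: gcd(88, 7) = 1; lcm(88, 7) = 88 * 7 / 1 = 616 / 1 = 616
Full cycle length = 616

Answer: 616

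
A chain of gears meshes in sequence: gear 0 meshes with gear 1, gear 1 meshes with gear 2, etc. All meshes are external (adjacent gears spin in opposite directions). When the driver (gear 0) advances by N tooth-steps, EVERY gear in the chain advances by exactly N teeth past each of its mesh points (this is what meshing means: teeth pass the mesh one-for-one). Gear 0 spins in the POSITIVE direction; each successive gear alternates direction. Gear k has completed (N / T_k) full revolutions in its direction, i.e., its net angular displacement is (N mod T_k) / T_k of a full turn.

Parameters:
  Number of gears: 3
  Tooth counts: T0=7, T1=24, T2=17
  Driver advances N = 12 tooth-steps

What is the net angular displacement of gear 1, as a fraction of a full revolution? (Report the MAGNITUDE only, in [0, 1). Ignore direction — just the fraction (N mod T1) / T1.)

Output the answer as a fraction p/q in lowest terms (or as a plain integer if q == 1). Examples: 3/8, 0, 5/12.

Answer: 1/2

Derivation:
Chain of 3 gears, tooth counts: [7, 24, 17]
  gear 0: T0=7, direction=positive, advance = 12 mod 7 = 5 teeth = 5/7 turn
  gear 1: T1=24, direction=negative, advance = 12 mod 24 = 12 teeth = 12/24 turn
  gear 2: T2=17, direction=positive, advance = 12 mod 17 = 12 teeth = 12/17 turn
Gear 1: 12 mod 24 = 12
Fraction = 12 / 24 = 1/2 (gcd(12,24)=12) = 1/2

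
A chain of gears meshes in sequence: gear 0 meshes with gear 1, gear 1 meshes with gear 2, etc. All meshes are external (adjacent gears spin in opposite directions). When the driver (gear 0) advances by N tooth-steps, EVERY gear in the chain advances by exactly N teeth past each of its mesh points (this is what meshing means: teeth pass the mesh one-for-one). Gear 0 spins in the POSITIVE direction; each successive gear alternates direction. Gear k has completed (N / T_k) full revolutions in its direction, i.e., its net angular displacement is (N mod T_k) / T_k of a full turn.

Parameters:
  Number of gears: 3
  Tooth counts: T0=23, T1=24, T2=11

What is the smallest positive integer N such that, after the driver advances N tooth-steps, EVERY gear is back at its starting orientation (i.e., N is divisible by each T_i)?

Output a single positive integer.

Answer: 6072

Derivation:
Gear k returns to start when N is a multiple of T_k.
All gears at start simultaneously when N is a common multiple of [23, 24, 11]; the smallest such N is lcm(23, 24, 11).
Start: lcm = T0 = 23
Fold in T1=24: gcd(23, 24) = 1; lcm(23, 24) = 23 * 24 / 1 = 552 / 1 = 552
Fold in T2=11: gcd(552, 11) = 1; lcm(552, 11) = 552 * 11 / 1 = 6072 / 1 = 6072
Full cycle length = 6072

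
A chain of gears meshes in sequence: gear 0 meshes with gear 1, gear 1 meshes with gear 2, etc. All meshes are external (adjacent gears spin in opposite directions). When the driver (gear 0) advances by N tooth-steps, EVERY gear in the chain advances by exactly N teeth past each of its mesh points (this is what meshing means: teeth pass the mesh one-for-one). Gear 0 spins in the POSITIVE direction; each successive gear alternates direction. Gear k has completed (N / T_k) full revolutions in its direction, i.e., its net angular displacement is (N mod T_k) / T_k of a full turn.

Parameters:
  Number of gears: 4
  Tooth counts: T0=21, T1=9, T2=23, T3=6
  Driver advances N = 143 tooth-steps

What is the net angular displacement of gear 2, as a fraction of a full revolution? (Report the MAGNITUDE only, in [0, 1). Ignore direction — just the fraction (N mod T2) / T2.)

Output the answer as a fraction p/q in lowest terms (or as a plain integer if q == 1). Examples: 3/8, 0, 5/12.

Chain of 4 gears, tooth counts: [21, 9, 23, 6]
  gear 0: T0=21, direction=positive, advance = 143 mod 21 = 17 teeth = 17/21 turn
  gear 1: T1=9, direction=negative, advance = 143 mod 9 = 8 teeth = 8/9 turn
  gear 2: T2=23, direction=positive, advance = 143 mod 23 = 5 teeth = 5/23 turn
  gear 3: T3=6, direction=negative, advance = 143 mod 6 = 5 teeth = 5/6 turn
Gear 2: 143 mod 23 = 5
Fraction = 5 / 23 = 5/23 (gcd(5,23)=1) = 5/23

Answer: 5/23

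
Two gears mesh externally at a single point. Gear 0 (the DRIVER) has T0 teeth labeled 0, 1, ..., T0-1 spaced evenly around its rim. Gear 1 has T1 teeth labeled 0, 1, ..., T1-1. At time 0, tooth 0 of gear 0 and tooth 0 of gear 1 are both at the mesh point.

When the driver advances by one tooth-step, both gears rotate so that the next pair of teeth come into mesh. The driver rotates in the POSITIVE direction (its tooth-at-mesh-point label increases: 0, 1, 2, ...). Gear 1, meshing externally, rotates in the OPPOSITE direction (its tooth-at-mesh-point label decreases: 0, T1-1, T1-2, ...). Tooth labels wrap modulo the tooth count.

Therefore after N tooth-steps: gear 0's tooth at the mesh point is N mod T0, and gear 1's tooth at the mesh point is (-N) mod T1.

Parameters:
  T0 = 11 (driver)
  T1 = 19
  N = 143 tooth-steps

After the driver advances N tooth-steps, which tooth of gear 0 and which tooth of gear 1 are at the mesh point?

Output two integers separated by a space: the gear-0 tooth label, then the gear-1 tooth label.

Answer: 0 9

Derivation:
Gear 0 (driver, T0=11): tooth at mesh = N mod T0
  143 = 13 * 11 + 0, so 143 mod 11 = 0
  gear 0 tooth = 0
Gear 1 (driven, T1=19): tooth at mesh = (-N) mod T1
  143 = 7 * 19 + 10, so 143 mod 19 = 10
  (-143) mod 19 = (-10) mod 19 = 19 - 10 = 9
Mesh after 143 steps: gear-0 tooth 0 meets gear-1 tooth 9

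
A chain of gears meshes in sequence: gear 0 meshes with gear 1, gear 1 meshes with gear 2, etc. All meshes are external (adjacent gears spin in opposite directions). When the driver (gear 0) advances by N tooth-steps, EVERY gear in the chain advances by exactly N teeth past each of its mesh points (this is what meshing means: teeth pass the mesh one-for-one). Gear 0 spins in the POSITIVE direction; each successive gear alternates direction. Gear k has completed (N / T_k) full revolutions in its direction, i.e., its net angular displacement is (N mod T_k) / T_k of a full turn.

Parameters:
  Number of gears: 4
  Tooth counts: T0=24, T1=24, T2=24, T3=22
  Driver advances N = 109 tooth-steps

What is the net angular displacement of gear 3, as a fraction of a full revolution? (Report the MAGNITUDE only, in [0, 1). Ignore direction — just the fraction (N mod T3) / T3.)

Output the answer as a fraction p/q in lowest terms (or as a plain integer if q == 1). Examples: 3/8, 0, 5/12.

Answer: 21/22

Derivation:
Chain of 4 gears, tooth counts: [24, 24, 24, 22]
  gear 0: T0=24, direction=positive, advance = 109 mod 24 = 13 teeth = 13/24 turn
  gear 1: T1=24, direction=negative, advance = 109 mod 24 = 13 teeth = 13/24 turn
  gear 2: T2=24, direction=positive, advance = 109 mod 24 = 13 teeth = 13/24 turn
  gear 3: T3=22, direction=negative, advance = 109 mod 22 = 21 teeth = 21/22 turn
Gear 3: 109 mod 22 = 21
Fraction = 21 / 22 = 21/22 (gcd(21,22)=1) = 21/22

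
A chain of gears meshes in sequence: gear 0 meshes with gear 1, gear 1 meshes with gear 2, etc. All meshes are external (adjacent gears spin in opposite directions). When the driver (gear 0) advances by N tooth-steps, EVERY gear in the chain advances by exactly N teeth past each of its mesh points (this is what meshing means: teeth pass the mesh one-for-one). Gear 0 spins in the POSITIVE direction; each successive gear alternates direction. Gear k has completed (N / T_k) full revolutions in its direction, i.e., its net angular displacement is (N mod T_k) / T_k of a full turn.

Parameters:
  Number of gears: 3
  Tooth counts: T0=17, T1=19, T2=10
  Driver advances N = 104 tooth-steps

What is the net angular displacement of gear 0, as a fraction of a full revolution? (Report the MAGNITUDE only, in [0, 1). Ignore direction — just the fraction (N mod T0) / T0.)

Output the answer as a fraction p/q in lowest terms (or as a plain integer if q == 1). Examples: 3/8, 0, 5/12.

Chain of 3 gears, tooth counts: [17, 19, 10]
  gear 0: T0=17, direction=positive, advance = 104 mod 17 = 2 teeth = 2/17 turn
  gear 1: T1=19, direction=negative, advance = 104 mod 19 = 9 teeth = 9/19 turn
  gear 2: T2=10, direction=positive, advance = 104 mod 10 = 4 teeth = 4/10 turn
Gear 0: 104 mod 17 = 2
Fraction = 2 / 17 = 2/17 (gcd(2,17)=1) = 2/17

Answer: 2/17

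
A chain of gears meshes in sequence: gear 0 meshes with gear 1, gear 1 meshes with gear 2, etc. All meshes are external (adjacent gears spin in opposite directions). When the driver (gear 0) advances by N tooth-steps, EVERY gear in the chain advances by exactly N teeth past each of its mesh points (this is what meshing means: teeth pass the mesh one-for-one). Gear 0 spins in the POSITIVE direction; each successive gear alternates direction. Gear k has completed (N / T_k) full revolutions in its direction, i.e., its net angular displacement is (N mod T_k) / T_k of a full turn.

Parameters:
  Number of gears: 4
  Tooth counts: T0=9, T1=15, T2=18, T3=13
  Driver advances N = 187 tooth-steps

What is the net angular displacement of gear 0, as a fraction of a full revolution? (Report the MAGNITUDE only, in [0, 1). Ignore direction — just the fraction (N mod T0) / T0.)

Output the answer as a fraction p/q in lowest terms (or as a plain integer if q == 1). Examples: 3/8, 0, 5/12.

Chain of 4 gears, tooth counts: [9, 15, 18, 13]
  gear 0: T0=9, direction=positive, advance = 187 mod 9 = 7 teeth = 7/9 turn
  gear 1: T1=15, direction=negative, advance = 187 mod 15 = 7 teeth = 7/15 turn
  gear 2: T2=18, direction=positive, advance = 187 mod 18 = 7 teeth = 7/18 turn
  gear 3: T3=13, direction=negative, advance = 187 mod 13 = 5 teeth = 5/13 turn
Gear 0: 187 mod 9 = 7
Fraction = 7 / 9 = 7/9 (gcd(7,9)=1) = 7/9

Answer: 7/9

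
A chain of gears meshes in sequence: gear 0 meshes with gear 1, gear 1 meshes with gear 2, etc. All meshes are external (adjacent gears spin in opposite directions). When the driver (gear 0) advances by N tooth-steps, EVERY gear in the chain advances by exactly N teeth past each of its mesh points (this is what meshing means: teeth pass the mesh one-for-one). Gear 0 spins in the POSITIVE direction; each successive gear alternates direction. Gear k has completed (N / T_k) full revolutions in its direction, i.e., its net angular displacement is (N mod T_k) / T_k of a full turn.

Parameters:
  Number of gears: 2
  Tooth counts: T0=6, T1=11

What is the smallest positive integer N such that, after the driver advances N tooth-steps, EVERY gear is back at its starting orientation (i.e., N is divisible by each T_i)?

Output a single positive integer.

Gear k returns to start when N is a multiple of T_k.
All gears at start simultaneously when N is a common multiple of [6, 11]; the smallest such N is lcm(6, 11).
Start: lcm = T0 = 6
Fold in T1=11: gcd(6, 11) = 1; lcm(6, 11) = 6 * 11 / 1 = 66 / 1 = 66
Full cycle length = 66

Answer: 66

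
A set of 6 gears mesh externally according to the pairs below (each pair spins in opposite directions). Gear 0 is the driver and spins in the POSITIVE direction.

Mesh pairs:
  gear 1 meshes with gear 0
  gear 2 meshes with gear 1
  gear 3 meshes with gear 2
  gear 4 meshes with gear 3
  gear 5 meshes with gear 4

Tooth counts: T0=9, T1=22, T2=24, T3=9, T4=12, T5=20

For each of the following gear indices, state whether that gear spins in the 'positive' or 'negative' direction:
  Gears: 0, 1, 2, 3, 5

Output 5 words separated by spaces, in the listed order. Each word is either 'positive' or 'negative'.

Answer: positive negative positive negative negative

Derivation:
Gear 0 (driver): positive (depth 0)
  gear 1: meshes with gear 0 -> depth 1 -> negative (opposite of gear 0)
  gear 2: meshes with gear 1 -> depth 2 -> positive (opposite of gear 1)
  gear 3: meshes with gear 2 -> depth 3 -> negative (opposite of gear 2)
  gear 4: meshes with gear 3 -> depth 4 -> positive (opposite of gear 3)
  gear 5: meshes with gear 4 -> depth 5 -> negative (opposite of gear 4)
Queried indices 0, 1, 2, 3, 5 -> positive, negative, positive, negative, negative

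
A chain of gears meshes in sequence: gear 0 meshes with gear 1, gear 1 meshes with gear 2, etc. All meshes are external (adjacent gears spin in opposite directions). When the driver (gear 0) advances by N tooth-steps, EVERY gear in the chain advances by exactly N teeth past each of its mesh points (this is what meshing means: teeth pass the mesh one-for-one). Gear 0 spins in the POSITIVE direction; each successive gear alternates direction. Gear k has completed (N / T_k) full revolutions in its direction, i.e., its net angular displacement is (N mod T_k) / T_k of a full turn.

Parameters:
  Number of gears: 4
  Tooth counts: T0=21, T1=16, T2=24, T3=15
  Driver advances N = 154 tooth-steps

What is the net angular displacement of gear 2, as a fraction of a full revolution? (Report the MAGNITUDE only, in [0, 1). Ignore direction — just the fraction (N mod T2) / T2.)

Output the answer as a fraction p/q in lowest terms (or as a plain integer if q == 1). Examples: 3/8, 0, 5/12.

Answer: 5/12

Derivation:
Chain of 4 gears, tooth counts: [21, 16, 24, 15]
  gear 0: T0=21, direction=positive, advance = 154 mod 21 = 7 teeth = 7/21 turn
  gear 1: T1=16, direction=negative, advance = 154 mod 16 = 10 teeth = 10/16 turn
  gear 2: T2=24, direction=positive, advance = 154 mod 24 = 10 teeth = 10/24 turn
  gear 3: T3=15, direction=negative, advance = 154 mod 15 = 4 teeth = 4/15 turn
Gear 2: 154 mod 24 = 10
Fraction = 10 / 24 = 5/12 (gcd(10,24)=2) = 5/12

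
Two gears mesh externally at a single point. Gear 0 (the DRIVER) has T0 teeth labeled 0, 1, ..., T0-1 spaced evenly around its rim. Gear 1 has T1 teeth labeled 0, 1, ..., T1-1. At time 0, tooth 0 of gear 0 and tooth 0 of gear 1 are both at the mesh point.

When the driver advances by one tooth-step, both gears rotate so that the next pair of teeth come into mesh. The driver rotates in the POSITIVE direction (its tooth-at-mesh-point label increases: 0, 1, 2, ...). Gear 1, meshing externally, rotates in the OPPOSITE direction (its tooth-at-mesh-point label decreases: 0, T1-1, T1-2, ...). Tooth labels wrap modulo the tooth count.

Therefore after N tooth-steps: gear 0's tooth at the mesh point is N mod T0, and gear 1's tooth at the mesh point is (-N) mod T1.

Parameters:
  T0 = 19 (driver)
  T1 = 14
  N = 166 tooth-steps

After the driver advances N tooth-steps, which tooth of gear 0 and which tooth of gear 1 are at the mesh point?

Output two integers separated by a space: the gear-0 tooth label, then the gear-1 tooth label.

Gear 0 (driver, T0=19): tooth at mesh = N mod T0
  166 = 8 * 19 + 14, so 166 mod 19 = 14
  gear 0 tooth = 14
Gear 1 (driven, T1=14): tooth at mesh = (-N) mod T1
  166 = 11 * 14 + 12, so 166 mod 14 = 12
  (-166) mod 14 = (-12) mod 14 = 14 - 12 = 2
Mesh after 166 steps: gear-0 tooth 14 meets gear-1 tooth 2

Answer: 14 2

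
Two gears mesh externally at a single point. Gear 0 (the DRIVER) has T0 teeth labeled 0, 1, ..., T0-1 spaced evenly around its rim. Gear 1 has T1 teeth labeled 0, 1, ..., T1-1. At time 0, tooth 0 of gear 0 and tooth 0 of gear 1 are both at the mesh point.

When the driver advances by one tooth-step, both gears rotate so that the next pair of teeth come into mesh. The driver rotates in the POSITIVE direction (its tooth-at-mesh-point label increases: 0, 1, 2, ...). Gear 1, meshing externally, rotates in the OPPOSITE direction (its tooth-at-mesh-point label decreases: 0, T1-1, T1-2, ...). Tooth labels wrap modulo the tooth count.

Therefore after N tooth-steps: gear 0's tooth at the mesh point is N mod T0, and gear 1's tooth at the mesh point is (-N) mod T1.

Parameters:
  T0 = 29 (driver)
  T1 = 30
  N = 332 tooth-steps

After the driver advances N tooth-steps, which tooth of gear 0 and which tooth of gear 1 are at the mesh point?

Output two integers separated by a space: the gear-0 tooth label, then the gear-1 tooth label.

Answer: 13 28

Derivation:
Gear 0 (driver, T0=29): tooth at mesh = N mod T0
  332 = 11 * 29 + 13, so 332 mod 29 = 13
  gear 0 tooth = 13
Gear 1 (driven, T1=30): tooth at mesh = (-N) mod T1
  332 = 11 * 30 + 2, so 332 mod 30 = 2
  (-332) mod 30 = (-2) mod 30 = 30 - 2 = 28
Mesh after 332 steps: gear-0 tooth 13 meets gear-1 tooth 28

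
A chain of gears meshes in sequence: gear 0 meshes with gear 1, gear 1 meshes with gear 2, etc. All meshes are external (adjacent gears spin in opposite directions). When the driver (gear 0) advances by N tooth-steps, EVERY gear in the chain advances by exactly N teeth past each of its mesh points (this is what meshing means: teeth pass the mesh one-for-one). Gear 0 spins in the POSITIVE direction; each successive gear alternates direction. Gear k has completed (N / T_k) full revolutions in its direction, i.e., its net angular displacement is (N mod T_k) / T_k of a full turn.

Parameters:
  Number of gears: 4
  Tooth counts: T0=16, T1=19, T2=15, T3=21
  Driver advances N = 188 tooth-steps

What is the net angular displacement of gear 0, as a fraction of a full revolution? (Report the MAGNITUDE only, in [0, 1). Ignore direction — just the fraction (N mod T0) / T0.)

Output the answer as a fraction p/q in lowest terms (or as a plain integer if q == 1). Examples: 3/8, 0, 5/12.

Chain of 4 gears, tooth counts: [16, 19, 15, 21]
  gear 0: T0=16, direction=positive, advance = 188 mod 16 = 12 teeth = 12/16 turn
  gear 1: T1=19, direction=negative, advance = 188 mod 19 = 17 teeth = 17/19 turn
  gear 2: T2=15, direction=positive, advance = 188 mod 15 = 8 teeth = 8/15 turn
  gear 3: T3=21, direction=negative, advance = 188 mod 21 = 20 teeth = 20/21 turn
Gear 0: 188 mod 16 = 12
Fraction = 12 / 16 = 3/4 (gcd(12,16)=4) = 3/4

Answer: 3/4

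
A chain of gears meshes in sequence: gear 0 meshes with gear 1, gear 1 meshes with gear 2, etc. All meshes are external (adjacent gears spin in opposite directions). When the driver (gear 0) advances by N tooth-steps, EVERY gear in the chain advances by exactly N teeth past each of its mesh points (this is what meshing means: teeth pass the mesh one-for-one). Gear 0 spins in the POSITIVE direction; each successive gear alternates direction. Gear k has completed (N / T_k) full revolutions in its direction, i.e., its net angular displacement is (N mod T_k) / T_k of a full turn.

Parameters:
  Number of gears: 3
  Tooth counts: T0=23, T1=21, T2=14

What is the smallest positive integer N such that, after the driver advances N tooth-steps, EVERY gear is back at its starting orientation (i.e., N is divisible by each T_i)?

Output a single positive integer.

Gear k returns to start when N is a multiple of T_k.
All gears at start simultaneously when N is a common multiple of [23, 21, 14]; the smallest such N is lcm(23, 21, 14).
Start: lcm = T0 = 23
Fold in T1=21: gcd(23, 21) = 1; lcm(23, 21) = 23 * 21 / 1 = 483 / 1 = 483
Fold in T2=14: gcd(483, 14) = 7; lcm(483, 14) = 483 * 14 / 7 = 6762 / 7 = 966
Full cycle length = 966

Answer: 966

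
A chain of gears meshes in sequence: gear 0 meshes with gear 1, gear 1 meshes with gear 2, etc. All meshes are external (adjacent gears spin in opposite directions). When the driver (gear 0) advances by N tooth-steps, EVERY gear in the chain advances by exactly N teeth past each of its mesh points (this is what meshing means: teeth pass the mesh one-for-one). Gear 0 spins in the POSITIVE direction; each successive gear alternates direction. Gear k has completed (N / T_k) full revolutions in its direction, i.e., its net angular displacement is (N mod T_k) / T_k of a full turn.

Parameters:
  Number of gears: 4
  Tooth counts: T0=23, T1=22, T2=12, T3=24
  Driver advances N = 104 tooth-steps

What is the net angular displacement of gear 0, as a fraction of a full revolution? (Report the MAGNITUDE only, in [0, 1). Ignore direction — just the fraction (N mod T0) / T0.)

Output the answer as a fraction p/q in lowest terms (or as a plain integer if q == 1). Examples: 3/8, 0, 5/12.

Answer: 12/23

Derivation:
Chain of 4 gears, tooth counts: [23, 22, 12, 24]
  gear 0: T0=23, direction=positive, advance = 104 mod 23 = 12 teeth = 12/23 turn
  gear 1: T1=22, direction=negative, advance = 104 mod 22 = 16 teeth = 16/22 turn
  gear 2: T2=12, direction=positive, advance = 104 mod 12 = 8 teeth = 8/12 turn
  gear 3: T3=24, direction=negative, advance = 104 mod 24 = 8 teeth = 8/24 turn
Gear 0: 104 mod 23 = 12
Fraction = 12 / 23 = 12/23 (gcd(12,23)=1) = 12/23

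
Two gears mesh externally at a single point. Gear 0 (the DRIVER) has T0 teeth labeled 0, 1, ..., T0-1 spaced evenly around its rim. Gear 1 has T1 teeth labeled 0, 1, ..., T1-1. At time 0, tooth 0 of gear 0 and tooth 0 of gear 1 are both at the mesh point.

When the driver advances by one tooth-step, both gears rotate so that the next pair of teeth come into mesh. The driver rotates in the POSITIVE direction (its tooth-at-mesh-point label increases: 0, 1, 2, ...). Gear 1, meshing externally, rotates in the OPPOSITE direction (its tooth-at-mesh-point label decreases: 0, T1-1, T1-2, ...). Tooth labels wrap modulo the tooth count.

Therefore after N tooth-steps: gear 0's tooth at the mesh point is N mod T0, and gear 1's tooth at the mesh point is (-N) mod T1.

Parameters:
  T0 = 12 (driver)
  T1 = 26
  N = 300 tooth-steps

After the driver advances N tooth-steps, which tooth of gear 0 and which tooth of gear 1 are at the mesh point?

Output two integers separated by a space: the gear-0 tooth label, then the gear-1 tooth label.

Answer: 0 12

Derivation:
Gear 0 (driver, T0=12): tooth at mesh = N mod T0
  300 = 25 * 12 + 0, so 300 mod 12 = 0
  gear 0 tooth = 0
Gear 1 (driven, T1=26): tooth at mesh = (-N) mod T1
  300 = 11 * 26 + 14, so 300 mod 26 = 14
  (-300) mod 26 = (-14) mod 26 = 26 - 14 = 12
Mesh after 300 steps: gear-0 tooth 0 meets gear-1 tooth 12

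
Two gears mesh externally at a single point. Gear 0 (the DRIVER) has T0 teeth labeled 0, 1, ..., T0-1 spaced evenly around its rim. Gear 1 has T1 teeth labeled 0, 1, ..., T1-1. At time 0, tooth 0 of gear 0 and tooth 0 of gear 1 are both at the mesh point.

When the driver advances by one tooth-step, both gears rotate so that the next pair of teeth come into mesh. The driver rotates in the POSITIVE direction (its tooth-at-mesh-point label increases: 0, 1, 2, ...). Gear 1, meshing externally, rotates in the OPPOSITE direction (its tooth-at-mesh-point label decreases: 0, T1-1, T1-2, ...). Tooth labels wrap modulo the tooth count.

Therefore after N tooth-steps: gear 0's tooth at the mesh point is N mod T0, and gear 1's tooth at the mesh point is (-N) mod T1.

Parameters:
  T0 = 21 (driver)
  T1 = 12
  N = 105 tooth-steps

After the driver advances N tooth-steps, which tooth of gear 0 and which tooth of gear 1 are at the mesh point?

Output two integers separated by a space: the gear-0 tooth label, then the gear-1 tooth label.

Gear 0 (driver, T0=21): tooth at mesh = N mod T0
  105 = 5 * 21 + 0, so 105 mod 21 = 0
  gear 0 tooth = 0
Gear 1 (driven, T1=12): tooth at mesh = (-N) mod T1
  105 = 8 * 12 + 9, so 105 mod 12 = 9
  (-105) mod 12 = (-9) mod 12 = 12 - 9 = 3
Mesh after 105 steps: gear-0 tooth 0 meets gear-1 tooth 3

Answer: 0 3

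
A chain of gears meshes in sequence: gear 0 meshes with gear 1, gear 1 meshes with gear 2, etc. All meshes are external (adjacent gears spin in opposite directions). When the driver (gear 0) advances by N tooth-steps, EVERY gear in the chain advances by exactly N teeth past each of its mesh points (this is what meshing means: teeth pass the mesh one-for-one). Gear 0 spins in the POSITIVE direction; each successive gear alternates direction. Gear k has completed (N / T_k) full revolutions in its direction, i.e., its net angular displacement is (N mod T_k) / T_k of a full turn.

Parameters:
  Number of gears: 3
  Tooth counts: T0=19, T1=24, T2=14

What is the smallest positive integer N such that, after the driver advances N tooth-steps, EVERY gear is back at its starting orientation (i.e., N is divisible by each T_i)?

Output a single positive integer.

Answer: 3192

Derivation:
Gear k returns to start when N is a multiple of T_k.
All gears at start simultaneously when N is a common multiple of [19, 24, 14]; the smallest such N is lcm(19, 24, 14).
Start: lcm = T0 = 19
Fold in T1=24: gcd(19, 24) = 1; lcm(19, 24) = 19 * 24 / 1 = 456 / 1 = 456
Fold in T2=14: gcd(456, 14) = 2; lcm(456, 14) = 456 * 14 / 2 = 6384 / 2 = 3192
Full cycle length = 3192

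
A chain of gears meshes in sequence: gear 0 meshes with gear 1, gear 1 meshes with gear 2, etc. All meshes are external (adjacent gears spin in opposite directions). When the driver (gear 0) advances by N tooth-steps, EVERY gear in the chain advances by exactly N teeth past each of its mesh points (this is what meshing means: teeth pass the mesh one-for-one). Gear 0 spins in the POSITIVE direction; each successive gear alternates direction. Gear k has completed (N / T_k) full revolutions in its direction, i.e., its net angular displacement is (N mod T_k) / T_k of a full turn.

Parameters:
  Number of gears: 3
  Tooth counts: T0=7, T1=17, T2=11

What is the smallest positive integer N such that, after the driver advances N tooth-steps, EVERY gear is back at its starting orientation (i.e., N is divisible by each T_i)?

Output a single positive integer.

Answer: 1309

Derivation:
Gear k returns to start when N is a multiple of T_k.
All gears at start simultaneously when N is a common multiple of [7, 17, 11]; the smallest such N is lcm(7, 17, 11).
Start: lcm = T0 = 7
Fold in T1=17: gcd(7, 17) = 1; lcm(7, 17) = 7 * 17 / 1 = 119 / 1 = 119
Fold in T2=11: gcd(119, 11) = 1; lcm(119, 11) = 119 * 11 / 1 = 1309 / 1 = 1309
Full cycle length = 1309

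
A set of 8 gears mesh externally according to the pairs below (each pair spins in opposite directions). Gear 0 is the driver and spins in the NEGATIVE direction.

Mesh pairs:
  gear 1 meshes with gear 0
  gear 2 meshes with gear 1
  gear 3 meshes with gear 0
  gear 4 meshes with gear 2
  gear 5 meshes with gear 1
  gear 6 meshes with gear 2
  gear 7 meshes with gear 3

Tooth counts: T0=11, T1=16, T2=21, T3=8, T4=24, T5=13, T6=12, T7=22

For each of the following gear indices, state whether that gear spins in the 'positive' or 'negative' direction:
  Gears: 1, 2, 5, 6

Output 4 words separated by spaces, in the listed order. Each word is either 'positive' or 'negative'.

Answer: positive negative negative positive

Derivation:
Gear 0 (driver): negative (depth 0)
  gear 1: meshes with gear 0 -> depth 1 -> positive (opposite of gear 0)
  gear 2: meshes with gear 1 -> depth 2 -> negative (opposite of gear 1)
  gear 3: meshes with gear 0 -> depth 1 -> positive (opposite of gear 0)
  gear 4: meshes with gear 2 -> depth 3 -> positive (opposite of gear 2)
  gear 5: meshes with gear 1 -> depth 2 -> negative (opposite of gear 1)
  gear 6: meshes with gear 2 -> depth 3 -> positive (opposite of gear 2)
  gear 7: meshes with gear 3 -> depth 2 -> negative (opposite of gear 3)
Queried indices 1, 2, 5, 6 -> positive, negative, negative, positive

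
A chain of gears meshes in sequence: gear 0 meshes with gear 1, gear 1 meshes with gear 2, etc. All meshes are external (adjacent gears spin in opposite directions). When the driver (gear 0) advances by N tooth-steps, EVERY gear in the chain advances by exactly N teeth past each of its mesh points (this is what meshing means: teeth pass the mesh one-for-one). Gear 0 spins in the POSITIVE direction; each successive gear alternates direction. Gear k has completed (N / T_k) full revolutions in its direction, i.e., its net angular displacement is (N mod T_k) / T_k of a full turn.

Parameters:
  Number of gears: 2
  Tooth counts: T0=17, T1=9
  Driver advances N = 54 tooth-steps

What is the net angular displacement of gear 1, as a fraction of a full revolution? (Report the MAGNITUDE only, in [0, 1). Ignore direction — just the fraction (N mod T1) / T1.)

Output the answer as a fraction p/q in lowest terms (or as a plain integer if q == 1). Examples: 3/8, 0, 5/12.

Answer: 0

Derivation:
Chain of 2 gears, tooth counts: [17, 9]
  gear 0: T0=17, direction=positive, advance = 54 mod 17 = 3 teeth = 3/17 turn
  gear 1: T1=9, direction=negative, advance = 54 mod 9 = 0 teeth = 0/9 turn
Gear 1: 54 mod 9 = 0
Fraction = 0 / 9 = 0/1 (gcd(0,9)=9) = 0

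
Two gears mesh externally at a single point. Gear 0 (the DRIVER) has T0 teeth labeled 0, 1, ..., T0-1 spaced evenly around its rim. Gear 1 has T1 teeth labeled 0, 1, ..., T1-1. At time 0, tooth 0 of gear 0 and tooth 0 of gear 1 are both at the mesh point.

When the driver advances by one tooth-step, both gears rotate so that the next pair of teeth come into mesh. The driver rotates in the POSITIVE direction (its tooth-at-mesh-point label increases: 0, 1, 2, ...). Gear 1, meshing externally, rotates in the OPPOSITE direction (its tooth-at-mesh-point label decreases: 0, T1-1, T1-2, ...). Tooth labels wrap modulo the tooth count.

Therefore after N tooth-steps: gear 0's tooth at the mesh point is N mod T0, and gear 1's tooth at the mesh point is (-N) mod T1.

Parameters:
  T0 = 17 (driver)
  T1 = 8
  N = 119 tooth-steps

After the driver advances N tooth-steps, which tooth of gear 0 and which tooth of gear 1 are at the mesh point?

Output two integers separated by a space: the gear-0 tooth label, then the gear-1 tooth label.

Answer: 0 1

Derivation:
Gear 0 (driver, T0=17): tooth at mesh = N mod T0
  119 = 7 * 17 + 0, so 119 mod 17 = 0
  gear 0 tooth = 0
Gear 1 (driven, T1=8): tooth at mesh = (-N) mod T1
  119 = 14 * 8 + 7, so 119 mod 8 = 7
  (-119) mod 8 = (-7) mod 8 = 8 - 7 = 1
Mesh after 119 steps: gear-0 tooth 0 meets gear-1 tooth 1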